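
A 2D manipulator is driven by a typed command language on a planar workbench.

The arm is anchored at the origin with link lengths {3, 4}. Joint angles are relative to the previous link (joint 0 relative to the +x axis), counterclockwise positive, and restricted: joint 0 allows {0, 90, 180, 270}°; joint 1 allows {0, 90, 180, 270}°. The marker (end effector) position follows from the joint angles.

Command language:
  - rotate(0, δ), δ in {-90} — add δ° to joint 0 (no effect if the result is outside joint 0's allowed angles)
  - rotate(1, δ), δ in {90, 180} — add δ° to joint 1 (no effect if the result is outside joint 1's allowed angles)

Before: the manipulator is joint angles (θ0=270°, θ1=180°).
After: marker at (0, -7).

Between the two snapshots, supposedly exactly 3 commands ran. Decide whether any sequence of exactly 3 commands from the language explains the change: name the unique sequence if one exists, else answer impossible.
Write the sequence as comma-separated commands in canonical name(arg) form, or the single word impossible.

rotate(1, 180), rotate(1, 180), rotate(1, 180)

from: joint angles (θ0=270°, θ1=180°)
[1] after rotate(1, 180): joint angles (θ0=270°, θ1=0°)
[2] after rotate(1, 180): joint angles (θ0=270°, θ1=180°)
[3] after rotate(1, 180): joint angles (θ0=270°, θ1=0°)
all 27 alternatives checked — unique.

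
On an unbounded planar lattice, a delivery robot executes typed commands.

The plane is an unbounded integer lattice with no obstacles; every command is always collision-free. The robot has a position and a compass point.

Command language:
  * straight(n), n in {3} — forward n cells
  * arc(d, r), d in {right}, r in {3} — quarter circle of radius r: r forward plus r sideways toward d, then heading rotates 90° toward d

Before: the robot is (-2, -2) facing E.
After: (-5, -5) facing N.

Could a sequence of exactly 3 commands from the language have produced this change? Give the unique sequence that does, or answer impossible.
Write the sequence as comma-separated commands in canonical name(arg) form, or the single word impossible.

key: position moved to (-5,-5) AND the heading swung to N — translation plus rotation needed
initial: (-2, -2) facing E
step 1 (arc(right, 3)): (1, -5) facing S
step 2 (arc(right, 3)): (-2, -8) facing W
step 3 (arc(right, 3)): (-5, -5) facing N
no rival 3-sequence matches.

arc(right, 3), arc(right, 3), arc(right, 3)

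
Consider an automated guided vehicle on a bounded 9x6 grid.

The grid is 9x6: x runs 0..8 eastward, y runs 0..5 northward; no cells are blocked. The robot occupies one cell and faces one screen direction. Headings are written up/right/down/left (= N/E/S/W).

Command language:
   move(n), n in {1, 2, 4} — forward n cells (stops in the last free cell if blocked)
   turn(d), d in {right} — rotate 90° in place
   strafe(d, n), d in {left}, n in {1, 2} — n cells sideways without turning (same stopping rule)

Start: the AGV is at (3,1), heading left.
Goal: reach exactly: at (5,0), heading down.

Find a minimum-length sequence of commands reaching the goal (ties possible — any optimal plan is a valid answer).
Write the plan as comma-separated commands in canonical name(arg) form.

initial: at (3,1), heading left
t=1 turn(right) ⇒ at (3,1), heading up
t=2 turn(right) ⇒ at (3,1), heading right
t=3 turn(right) ⇒ at (3,1), heading down
t=4 move(1) ⇒ at (3,0), heading down
t=5 strafe(left, 2) ⇒ at (5,0), heading down
minimal: 5 command(s), checked below 5.

turn(right), turn(right), turn(right), move(1), strafe(left, 2)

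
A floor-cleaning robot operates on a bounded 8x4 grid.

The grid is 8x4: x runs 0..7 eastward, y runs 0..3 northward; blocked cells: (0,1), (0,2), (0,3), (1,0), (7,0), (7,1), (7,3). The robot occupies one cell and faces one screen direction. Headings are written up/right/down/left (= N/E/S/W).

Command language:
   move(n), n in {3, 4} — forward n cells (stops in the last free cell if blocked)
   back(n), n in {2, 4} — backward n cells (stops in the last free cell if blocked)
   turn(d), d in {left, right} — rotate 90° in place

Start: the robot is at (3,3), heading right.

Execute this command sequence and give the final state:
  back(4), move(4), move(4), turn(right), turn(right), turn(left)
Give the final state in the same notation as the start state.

at (6,3), heading down

initial: at (3,3), heading right
1. back(4) → at (1,3), heading right
2. move(4) → at (5,3), heading right
3. move(4) → at (6,3), heading right
4. turn(right) → at (6,3), heading down
5. turn(right) → at (6,3), heading left
6. turn(left) → at (6,3), heading down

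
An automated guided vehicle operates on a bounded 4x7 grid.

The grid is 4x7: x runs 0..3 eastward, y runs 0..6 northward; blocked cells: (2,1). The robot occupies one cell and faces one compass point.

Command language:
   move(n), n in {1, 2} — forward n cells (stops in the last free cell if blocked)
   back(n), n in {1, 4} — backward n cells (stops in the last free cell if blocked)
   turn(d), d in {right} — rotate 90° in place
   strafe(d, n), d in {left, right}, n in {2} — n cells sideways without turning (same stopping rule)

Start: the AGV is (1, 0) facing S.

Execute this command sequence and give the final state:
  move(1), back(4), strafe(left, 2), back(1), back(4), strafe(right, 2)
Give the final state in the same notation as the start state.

(1, 6) facing S

begin: (1, 0) facing S
[1] after move(1): (1, 0) facing S
[2] after back(4): (1, 4) facing S
[3] after strafe(left, 2): (3, 4) facing S
[4] after back(1): (3, 5) facing S
[5] after back(4): (3, 6) facing S
[6] after strafe(right, 2): (1, 6) facing S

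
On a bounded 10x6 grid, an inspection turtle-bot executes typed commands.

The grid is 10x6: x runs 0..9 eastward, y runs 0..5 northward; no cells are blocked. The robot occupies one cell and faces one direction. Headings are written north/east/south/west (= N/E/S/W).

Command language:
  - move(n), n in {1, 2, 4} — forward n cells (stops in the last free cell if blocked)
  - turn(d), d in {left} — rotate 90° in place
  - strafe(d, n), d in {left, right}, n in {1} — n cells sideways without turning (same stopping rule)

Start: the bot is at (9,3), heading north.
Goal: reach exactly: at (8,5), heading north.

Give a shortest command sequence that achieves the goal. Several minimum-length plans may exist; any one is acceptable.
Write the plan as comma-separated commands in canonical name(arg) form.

move(4), strafe(left, 1)

t0: at (9,3), heading north
1. move(4) → at (9,5), heading north
2. strafe(left, 1) → at (8,5), heading north
shorter routes all fall short; 2 is best.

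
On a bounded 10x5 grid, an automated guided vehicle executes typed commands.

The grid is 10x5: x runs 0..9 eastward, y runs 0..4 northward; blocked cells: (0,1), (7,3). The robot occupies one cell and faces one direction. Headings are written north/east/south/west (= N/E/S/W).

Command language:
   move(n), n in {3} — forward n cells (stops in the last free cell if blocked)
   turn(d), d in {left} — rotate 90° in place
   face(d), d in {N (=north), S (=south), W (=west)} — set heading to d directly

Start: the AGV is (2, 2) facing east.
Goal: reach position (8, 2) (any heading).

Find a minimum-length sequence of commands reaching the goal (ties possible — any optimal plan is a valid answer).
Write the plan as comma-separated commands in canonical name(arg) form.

t0: (2, 2) facing east
[1] after move(3): (5, 2) facing east
[2] after move(3): (8, 2) facing east
minimal: 2 command(s), checked below 2.

move(3), move(3)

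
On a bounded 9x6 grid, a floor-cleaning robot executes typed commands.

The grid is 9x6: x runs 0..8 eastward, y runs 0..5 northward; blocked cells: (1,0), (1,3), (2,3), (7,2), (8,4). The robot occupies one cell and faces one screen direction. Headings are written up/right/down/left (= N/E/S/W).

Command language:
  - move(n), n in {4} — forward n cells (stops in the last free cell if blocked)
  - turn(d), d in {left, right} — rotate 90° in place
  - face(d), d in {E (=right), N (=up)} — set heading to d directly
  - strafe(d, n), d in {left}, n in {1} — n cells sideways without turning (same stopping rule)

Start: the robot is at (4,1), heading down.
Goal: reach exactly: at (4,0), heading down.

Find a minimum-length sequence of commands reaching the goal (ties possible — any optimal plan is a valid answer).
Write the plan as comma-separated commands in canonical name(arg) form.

move(4)

begin: at (4,1), heading down
step 1 (move(4)): at (4,0), heading down
shorter routes all fall short; 1 is best.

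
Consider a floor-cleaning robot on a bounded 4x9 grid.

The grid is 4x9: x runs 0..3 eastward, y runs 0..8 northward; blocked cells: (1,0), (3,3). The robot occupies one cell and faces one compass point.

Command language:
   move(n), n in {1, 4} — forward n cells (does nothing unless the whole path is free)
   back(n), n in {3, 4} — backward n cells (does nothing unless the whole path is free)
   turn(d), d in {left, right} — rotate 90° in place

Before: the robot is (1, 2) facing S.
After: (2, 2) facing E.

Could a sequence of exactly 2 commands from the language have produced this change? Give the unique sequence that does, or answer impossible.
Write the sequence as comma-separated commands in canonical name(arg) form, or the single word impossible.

key: cell and facing (now E) both changed — the 2 commands mix motion and turning
from: (1, 2) facing S
t=1 turn(left) ⇒ (1, 2) facing E
t=2 move(1) ⇒ (2, 2) facing E
no other 2-command option fits: unique.

turn(left), move(1)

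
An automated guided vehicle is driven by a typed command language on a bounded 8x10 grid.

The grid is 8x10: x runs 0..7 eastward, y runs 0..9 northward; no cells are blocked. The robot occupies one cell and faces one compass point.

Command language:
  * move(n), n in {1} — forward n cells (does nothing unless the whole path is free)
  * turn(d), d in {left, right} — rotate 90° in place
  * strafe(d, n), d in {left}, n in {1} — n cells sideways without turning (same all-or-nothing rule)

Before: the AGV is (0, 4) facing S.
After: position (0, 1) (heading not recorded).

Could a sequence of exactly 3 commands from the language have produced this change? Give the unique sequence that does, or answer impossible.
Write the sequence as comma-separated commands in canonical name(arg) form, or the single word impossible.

initial: (0, 4) facing S
[1] after move(1): (0, 3) facing S
[2] after move(1): (0, 2) facing S
[3] after move(1): (0, 1) facing S
uniquely the one of 64 3-step routes that fits.

move(1), move(1), move(1)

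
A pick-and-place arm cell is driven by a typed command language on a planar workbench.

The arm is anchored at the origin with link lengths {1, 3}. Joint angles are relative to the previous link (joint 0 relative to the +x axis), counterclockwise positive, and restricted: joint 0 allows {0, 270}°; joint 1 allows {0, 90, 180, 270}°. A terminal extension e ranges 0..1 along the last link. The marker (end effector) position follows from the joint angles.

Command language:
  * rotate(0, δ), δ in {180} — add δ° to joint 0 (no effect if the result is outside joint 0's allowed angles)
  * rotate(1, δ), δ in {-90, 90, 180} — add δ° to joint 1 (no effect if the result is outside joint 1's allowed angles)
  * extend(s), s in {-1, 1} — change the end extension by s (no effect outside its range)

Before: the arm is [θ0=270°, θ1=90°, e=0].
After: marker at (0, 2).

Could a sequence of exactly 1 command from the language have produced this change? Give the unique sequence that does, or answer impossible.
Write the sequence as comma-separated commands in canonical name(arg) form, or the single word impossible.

begin: [θ0=270°, θ1=90°, e=0]
1. rotate(1, 90) → [θ0=270°, θ1=180°, e=0]
all 6 alternatives checked — unique.

rotate(1, 90)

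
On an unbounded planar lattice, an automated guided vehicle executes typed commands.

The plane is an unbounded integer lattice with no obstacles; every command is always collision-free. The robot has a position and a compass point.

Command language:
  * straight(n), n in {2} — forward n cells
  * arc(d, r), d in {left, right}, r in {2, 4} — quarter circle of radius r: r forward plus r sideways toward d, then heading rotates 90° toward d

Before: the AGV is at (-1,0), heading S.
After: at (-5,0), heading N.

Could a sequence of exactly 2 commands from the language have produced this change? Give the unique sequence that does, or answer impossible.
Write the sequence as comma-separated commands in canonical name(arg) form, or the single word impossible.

arc(right, 2), arc(right, 2)

key: cell and facing (now N) both changed — the 2 commands mix motion and turning
start: at (-1,0), heading S
[1] after arc(right, 2): at (-3,-2), heading W
[2] after arc(right, 2): at (-5,0), heading N
no rival 2-sequence matches.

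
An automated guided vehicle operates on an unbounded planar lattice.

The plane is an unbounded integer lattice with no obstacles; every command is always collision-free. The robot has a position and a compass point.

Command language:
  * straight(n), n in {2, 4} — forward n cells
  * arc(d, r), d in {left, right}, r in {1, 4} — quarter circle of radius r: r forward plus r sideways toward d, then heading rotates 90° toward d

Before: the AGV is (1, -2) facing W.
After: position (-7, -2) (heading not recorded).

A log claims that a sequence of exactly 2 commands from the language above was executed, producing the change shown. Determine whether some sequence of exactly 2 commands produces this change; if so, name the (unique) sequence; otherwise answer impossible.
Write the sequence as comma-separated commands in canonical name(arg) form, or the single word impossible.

straight(4), straight(4)

start: (1, -2) facing W
t=1 straight(4) ⇒ (-3, -2) facing W
t=2 straight(4) ⇒ (-7, -2) facing W
all 36 alternatives checked — unique.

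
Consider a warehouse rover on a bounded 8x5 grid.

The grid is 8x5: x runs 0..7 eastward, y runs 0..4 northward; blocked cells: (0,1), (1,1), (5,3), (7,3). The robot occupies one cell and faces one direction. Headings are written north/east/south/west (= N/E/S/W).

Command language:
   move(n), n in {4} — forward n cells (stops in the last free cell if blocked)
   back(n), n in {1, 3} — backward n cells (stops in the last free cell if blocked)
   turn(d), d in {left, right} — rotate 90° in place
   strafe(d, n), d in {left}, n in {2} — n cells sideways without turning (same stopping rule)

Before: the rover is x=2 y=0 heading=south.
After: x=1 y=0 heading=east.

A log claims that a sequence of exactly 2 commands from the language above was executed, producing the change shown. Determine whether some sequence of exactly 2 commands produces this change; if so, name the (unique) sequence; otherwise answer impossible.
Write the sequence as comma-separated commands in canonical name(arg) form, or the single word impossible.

key: order matters: swapping turn(left) and back(1) lands elsewhere
begin: x=2 y=0 heading=south
step 1 (turn(left)): x=2 y=0 heading=east
step 2 (back(1)): x=1 y=0 heading=east
uniquely the one of 36 2-step routes that fits.

turn(left), back(1)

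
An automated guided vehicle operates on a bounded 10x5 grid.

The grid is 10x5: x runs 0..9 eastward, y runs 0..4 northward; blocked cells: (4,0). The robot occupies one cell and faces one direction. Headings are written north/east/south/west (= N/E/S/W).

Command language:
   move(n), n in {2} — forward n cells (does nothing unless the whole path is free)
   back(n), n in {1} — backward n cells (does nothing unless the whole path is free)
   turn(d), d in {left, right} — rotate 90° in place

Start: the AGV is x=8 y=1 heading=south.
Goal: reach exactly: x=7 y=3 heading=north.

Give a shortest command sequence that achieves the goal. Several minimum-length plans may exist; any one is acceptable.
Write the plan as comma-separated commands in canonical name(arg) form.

turn(left), back(1), turn(left), move(2)

initial: x=8 y=1 heading=south
step 1 (turn(left)): x=8 y=1 heading=east
step 2 (back(1)): x=7 y=1 heading=east
step 3 (turn(left)): x=7 y=1 heading=north
step 4 (move(2)): x=7 y=3 heading=north
no 3-step plan works, so 4 is optimal.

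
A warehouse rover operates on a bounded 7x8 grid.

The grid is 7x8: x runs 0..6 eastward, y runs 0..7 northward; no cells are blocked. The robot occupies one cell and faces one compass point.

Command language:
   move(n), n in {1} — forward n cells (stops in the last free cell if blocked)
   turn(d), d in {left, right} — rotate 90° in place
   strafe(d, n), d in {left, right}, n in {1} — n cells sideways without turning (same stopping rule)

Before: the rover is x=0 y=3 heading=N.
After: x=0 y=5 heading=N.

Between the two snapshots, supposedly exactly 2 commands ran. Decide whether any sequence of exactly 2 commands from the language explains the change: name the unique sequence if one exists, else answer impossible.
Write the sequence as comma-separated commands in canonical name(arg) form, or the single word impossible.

key: heading stays N — no command in the sequence turns
begin: x=0 y=3 heading=N
step 1 (move(1)): x=0 y=4 heading=N
step 2 (move(1)): x=0 y=5 heading=N
no other 2-command option fits: unique.

move(1), move(1)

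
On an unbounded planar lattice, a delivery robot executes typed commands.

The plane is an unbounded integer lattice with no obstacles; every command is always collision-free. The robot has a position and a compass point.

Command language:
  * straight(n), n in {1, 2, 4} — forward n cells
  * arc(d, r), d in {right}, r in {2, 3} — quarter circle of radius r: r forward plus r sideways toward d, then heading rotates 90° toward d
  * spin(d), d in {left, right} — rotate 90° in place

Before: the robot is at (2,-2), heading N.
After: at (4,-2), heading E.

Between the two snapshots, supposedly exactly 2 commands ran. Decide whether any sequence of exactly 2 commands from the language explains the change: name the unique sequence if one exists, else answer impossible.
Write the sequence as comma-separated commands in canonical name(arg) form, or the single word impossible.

spin(right), straight(2)

key: running straight(2) before spin(right) would end elsewhere — order is forced
initial: at (2,-2), heading N
t=1 spin(right) ⇒ at (2,-2), heading E
t=2 straight(2) ⇒ at (4,-2), heading E
no other 2-command option fits: unique.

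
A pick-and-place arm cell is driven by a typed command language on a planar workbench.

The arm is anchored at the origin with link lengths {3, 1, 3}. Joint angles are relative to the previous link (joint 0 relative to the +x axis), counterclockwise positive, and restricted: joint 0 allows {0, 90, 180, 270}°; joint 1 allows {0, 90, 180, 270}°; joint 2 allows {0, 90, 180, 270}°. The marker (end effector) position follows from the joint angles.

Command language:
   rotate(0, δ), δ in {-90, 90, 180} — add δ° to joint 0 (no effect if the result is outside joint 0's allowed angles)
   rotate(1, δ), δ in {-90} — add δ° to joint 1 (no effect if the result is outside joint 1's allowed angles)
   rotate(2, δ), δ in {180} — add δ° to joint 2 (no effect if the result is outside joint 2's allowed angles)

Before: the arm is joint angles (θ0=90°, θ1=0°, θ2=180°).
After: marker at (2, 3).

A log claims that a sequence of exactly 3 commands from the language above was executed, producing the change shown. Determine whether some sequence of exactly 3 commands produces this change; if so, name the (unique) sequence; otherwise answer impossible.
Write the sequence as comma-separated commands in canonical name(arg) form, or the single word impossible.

begin: joint angles (θ0=90°, θ1=0°, θ2=180°)
1. rotate(1, -90) → joint angles (θ0=90°, θ1=270°, θ2=180°)
2. rotate(1, -90) → joint angles (θ0=90°, θ1=180°, θ2=180°)
3. rotate(1, -90) → joint angles (θ0=90°, θ1=90°, θ2=180°)
all 125 alternatives checked — unique.

rotate(1, -90), rotate(1, -90), rotate(1, -90)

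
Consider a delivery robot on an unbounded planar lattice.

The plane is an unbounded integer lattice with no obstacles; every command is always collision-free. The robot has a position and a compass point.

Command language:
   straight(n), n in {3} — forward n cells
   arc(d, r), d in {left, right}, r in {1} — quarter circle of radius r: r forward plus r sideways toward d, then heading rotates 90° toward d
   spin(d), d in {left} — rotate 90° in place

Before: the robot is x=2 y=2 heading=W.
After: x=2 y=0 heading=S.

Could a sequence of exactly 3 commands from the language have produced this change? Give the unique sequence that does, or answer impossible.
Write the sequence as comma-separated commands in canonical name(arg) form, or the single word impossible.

arc(left, 1), spin(left), arc(right, 1)

key: cell and facing (now S) both changed — the 3 commands mix motion and turning
t0: x=2 y=2 heading=W
[1] after arc(left, 1): x=1 y=1 heading=S
[2] after spin(left): x=1 y=1 heading=E
[3] after arc(right, 1): x=2 y=0 heading=S
no other 3-command option fits: unique.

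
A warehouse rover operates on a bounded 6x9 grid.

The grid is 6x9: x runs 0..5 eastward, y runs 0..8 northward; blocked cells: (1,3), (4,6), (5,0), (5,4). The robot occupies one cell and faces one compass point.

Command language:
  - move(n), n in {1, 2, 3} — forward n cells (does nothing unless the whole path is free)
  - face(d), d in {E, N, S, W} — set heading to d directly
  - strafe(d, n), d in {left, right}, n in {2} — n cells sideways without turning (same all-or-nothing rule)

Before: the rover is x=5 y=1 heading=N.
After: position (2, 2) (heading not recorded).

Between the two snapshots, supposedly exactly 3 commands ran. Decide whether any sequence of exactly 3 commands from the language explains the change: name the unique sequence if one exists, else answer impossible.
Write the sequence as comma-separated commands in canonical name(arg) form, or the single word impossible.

key: running move(3) before move(1) would end elsewhere — order is forced
from: x=5 y=1 heading=N
step 1 (move(1)): x=5 y=2 heading=N
step 2 (face(W)): x=5 y=2 heading=W
step 3 (move(3)): x=2 y=2 heading=W
uniquely the one of 729 3-step routes that fits.

move(1), face(W), move(3)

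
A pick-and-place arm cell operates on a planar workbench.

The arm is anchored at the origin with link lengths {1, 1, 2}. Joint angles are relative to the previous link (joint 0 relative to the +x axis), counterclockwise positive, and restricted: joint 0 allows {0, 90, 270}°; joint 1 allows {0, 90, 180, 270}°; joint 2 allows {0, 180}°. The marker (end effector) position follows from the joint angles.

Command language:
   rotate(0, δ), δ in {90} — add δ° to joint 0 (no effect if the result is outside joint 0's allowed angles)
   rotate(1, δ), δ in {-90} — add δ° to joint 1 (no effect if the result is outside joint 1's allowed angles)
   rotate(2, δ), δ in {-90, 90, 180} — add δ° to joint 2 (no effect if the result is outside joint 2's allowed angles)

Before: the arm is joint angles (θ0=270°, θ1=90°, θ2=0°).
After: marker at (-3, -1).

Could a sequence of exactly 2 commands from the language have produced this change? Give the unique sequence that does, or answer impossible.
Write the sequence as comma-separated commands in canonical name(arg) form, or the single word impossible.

start: joint angles (θ0=270°, θ1=90°, θ2=0°)
1. rotate(1, -90) → joint angles (θ0=270°, θ1=0°, θ2=0°)
2. rotate(1, -90) → joint angles (θ0=270°, θ1=270°, θ2=0°)
uniquely the one of 25 2-step routes that fits.

rotate(1, -90), rotate(1, -90)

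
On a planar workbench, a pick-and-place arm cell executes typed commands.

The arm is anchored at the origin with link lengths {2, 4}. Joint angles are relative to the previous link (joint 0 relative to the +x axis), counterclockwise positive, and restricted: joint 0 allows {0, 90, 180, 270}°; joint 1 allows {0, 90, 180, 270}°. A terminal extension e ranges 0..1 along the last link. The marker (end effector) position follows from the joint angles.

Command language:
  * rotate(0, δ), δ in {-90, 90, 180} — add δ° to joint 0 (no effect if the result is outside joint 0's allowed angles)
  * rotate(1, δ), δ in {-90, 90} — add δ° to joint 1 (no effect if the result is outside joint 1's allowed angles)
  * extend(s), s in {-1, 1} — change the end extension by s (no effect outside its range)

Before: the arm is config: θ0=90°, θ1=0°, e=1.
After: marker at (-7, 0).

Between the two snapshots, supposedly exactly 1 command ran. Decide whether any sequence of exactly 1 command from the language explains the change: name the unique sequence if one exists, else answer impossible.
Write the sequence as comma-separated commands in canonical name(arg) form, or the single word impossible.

rotate(0, 90)

initial: config: θ0=90°, θ1=0°, e=1
t=1 rotate(0, 90) ⇒ config: θ0=180°, θ1=0°, e=1
no rival 1-sequence matches.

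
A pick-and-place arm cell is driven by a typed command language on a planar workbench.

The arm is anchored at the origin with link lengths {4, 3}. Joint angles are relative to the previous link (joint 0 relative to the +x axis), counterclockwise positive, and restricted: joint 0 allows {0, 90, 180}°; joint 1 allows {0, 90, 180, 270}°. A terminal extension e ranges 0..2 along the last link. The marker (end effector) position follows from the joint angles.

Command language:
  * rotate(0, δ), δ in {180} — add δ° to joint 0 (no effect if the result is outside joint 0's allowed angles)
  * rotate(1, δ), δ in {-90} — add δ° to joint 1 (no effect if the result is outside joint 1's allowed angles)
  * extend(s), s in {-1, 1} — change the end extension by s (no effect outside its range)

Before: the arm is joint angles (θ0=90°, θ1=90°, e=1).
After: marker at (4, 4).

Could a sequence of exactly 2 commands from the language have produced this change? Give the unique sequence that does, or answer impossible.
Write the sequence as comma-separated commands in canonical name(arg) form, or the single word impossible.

rotate(1, -90), rotate(1, -90)

initial: joint angles (θ0=90°, θ1=90°, e=1)
step 1 (rotate(1, -90)): joint angles (θ0=90°, θ1=0°, e=1)
step 2 (rotate(1, -90)): joint angles (θ0=90°, θ1=270°, e=1)
all 16 alternatives checked — unique.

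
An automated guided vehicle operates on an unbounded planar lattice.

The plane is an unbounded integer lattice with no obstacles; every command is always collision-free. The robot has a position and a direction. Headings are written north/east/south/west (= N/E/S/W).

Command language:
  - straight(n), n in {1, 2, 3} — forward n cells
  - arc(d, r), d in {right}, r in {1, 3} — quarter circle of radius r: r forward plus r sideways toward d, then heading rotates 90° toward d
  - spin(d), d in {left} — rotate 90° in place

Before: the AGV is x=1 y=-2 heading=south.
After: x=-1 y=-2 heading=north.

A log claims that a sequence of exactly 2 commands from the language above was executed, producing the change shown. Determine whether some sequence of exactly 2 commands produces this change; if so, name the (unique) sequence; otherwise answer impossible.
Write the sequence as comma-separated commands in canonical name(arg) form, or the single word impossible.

arc(right, 1), arc(right, 1)

key: cell and facing (now N) both changed — the 2 commands mix motion and turning
start: x=1 y=-2 heading=south
t=1 arc(right, 1) ⇒ x=0 y=-3 heading=west
t=2 arc(right, 1) ⇒ x=-1 y=-2 heading=north
no other 2-command option fits: unique.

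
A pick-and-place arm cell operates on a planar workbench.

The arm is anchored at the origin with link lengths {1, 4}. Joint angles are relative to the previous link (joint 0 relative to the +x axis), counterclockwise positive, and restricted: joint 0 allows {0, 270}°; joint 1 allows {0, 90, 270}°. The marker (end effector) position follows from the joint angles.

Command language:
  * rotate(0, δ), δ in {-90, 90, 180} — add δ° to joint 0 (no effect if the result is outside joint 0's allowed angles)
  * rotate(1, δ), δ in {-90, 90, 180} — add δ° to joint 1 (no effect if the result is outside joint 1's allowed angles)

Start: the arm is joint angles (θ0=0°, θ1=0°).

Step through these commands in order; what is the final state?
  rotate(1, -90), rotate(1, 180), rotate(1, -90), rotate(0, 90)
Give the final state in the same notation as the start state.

from: joint angles (θ0=0°, θ1=0°)
step 1 (rotate(1, -90)): joint angles (θ0=0°, θ1=270°)
step 2 (rotate(1, 180)): joint angles (θ0=0°, θ1=90°)
step 3 (rotate(1, -90)): joint angles (θ0=0°, θ1=0°)
step 4 (rotate(0, 90)): joint angles (θ0=0°, θ1=0°)

joint angles (θ0=0°, θ1=0°)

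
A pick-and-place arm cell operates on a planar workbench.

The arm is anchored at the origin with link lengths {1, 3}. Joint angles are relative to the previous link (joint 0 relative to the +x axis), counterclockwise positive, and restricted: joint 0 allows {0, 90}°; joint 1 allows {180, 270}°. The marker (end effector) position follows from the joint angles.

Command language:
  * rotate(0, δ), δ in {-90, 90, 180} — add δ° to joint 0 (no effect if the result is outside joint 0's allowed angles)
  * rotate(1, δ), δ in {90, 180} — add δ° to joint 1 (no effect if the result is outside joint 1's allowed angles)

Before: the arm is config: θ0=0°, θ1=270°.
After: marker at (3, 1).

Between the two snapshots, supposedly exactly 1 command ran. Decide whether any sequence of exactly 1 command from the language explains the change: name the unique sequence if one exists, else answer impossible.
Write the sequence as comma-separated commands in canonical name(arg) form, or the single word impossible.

t0: config: θ0=0°, θ1=270°
t=1 rotate(0, 90) ⇒ config: θ0=90°, θ1=270°
no rival 1-sequence matches.

rotate(0, 90)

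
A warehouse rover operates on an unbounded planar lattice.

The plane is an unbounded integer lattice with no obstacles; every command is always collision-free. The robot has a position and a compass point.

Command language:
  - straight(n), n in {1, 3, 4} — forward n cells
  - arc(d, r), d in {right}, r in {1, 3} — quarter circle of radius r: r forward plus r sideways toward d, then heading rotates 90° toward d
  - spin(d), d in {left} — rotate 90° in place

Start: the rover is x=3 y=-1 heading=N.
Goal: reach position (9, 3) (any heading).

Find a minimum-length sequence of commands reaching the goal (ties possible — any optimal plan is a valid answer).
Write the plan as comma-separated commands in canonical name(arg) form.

straight(1), arc(right, 3), straight(3)

initial: x=3 y=-1 heading=N
step 1 (straight(1)): x=3 y=0 heading=N
step 2 (arc(right, 3)): x=6 y=3 heading=E
step 3 (straight(3)): x=9 y=3 heading=E
minimal: 3 command(s), checked below 3.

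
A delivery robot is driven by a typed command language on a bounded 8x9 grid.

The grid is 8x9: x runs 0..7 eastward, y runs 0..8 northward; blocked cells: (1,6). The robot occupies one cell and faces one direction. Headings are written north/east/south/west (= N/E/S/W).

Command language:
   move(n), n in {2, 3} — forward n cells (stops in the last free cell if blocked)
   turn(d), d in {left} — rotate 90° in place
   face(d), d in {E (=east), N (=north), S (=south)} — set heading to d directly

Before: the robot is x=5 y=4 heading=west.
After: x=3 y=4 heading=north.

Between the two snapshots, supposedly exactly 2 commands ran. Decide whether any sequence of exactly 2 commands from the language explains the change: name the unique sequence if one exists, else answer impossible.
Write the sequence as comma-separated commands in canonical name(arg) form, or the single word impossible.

key: position moved to (3,4) AND the heading swung to N — translation plus rotation needed
from: x=5 y=4 heading=west
step 1 (move(2)): x=3 y=4 heading=west
step 2 (face(N)): x=3 y=4 heading=north
no rival 2-sequence matches.

move(2), face(N)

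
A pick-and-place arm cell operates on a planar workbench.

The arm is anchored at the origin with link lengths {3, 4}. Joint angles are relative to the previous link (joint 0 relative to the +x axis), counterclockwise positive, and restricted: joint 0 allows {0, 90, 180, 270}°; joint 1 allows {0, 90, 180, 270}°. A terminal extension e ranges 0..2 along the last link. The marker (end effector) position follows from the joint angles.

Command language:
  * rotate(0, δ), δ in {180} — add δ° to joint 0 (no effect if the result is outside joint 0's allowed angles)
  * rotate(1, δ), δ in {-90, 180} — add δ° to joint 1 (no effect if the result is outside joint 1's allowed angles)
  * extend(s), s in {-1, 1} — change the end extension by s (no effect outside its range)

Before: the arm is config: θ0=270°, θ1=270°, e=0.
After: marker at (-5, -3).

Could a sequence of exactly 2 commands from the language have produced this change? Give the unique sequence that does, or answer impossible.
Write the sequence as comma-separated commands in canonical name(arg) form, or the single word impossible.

extend(-1), extend(1)

key: order matters: swapping extend(-1) and extend(1) lands elsewhere
begin: config: θ0=270°, θ1=270°, e=0
1. extend(-1) → config: θ0=270°, θ1=270°, e=0
2. extend(1) → config: θ0=270°, θ1=270°, e=1
uniquely the one of 25 2-step routes that fits.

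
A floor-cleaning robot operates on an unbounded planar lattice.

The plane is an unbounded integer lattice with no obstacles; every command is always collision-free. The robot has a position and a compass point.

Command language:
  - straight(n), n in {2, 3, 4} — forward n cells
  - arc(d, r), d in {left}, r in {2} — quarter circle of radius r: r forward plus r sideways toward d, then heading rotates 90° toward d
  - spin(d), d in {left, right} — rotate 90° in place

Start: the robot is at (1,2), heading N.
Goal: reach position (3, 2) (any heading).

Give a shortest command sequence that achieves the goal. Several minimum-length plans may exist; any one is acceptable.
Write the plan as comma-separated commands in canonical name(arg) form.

start: at (1,2), heading N
t=1 spin(right) ⇒ at (1,2), heading E
t=2 straight(2) ⇒ at (3,2), heading E
minimal: 2 command(s), checked below 2.

spin(right), straight(2)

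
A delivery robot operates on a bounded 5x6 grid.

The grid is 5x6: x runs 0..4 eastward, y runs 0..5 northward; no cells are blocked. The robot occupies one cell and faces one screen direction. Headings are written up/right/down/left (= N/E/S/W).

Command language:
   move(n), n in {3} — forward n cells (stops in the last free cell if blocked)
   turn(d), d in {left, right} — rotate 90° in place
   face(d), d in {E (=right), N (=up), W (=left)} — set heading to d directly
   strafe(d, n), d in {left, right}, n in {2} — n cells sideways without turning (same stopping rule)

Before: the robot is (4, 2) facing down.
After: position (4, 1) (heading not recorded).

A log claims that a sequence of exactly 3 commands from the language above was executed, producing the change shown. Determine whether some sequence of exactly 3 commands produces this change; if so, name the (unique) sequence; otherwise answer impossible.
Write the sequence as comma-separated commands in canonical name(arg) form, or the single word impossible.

impossible

checked all 3-command options: none fits.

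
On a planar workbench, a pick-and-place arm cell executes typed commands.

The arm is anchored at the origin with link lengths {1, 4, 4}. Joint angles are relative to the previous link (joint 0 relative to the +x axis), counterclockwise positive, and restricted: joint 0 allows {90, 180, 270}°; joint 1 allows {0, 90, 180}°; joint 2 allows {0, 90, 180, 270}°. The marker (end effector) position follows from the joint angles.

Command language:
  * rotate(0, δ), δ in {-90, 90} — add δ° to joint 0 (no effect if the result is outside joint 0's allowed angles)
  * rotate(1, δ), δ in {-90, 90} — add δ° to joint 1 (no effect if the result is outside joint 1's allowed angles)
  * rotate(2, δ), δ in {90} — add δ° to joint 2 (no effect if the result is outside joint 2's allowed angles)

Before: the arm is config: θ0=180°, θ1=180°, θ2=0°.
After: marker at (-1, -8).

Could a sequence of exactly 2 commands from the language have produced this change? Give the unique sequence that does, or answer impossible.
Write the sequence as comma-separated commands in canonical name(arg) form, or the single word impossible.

key: running rotate(1, -90) before rotate(1, 90) would end elsewhere — order is forced
t0: config: θ0=180°, θ1=180°, θ2=0°
t=1 rotate(1, 90) ⇒ config: θ0=180°, θ1=180°, θ2=0°
t=2 rotate(1, -90) ⇒ config: θ0=180°, θ1=90°, θ2=0°
no other 2-command option fits: unique.

rotate(1, 90), rotate(1, -90)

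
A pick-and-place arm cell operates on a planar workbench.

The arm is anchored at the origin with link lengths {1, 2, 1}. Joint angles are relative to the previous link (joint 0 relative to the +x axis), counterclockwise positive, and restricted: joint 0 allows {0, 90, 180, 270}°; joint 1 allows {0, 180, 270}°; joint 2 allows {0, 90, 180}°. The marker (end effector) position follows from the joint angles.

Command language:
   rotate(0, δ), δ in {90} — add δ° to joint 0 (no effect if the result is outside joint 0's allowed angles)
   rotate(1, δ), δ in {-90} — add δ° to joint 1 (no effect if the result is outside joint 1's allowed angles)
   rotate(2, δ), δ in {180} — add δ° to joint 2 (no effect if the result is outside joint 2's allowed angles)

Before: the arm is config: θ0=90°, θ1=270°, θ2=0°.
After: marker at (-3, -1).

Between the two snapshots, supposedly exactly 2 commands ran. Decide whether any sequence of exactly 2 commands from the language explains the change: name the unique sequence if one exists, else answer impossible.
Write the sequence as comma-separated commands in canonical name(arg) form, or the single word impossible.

rotate(0, 90), rotate(0, 90)

begin: config: θ0=90°, θ1=270°, θ2=0°
step 1 (rotate(0, 90)): config: θ0=180°, θ1=270°, θ2=0°
step 2 (rotate(0, 90)): config: θ0=270°, θ1=270°, θ2=0°
all 9 alternatives checked — unique.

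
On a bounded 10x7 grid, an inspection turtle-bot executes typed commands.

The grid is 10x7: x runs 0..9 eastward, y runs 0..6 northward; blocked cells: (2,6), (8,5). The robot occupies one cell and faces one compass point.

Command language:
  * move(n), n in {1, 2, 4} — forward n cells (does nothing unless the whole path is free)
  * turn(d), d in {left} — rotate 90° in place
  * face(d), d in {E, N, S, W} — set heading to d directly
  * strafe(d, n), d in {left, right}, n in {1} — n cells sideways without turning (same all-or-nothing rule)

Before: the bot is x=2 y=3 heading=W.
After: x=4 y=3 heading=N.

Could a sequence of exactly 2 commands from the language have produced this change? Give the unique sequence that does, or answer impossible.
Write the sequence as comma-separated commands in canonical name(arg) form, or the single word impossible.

all 100 sequences checked — none match.

impossible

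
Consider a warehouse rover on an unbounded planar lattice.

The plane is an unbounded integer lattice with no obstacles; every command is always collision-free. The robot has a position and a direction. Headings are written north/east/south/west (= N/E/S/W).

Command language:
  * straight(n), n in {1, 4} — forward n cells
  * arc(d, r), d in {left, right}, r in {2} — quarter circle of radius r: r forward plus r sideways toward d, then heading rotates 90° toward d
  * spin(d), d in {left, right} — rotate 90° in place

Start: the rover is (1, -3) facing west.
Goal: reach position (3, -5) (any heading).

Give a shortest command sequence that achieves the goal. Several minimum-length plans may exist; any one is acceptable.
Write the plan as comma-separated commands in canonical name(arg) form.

spin(left), arc(left, 2)

from: (1, -3) facing west
1. spin(left) → (1, -3) facing south
2. arc(left, 2) → (3, -5) facing east
minimal: 2 command(s), checked below 2.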